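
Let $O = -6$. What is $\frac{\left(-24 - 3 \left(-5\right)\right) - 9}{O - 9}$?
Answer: $\frac{6}{5} \approx 1.2$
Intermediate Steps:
$\frac{\left(-24 - 3 \left(-5\right)\right) - 9}{O - 9} = \frac{\left(-24 - 3 \left(-5\right)\right) - 9}{-6 - 9} = \frac{\left(-24 - -15\right) - 9}{-15} = - \frac{\left(-24 + 15\right) - 9}{15} = - \frac{-9 - 9}{15} = \left(- \frac{1}{15}\right) \left(-18\right) = \frac{6}{5}$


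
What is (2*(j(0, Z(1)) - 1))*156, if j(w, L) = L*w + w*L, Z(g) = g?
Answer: -312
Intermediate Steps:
j(w, L) = 2*L*w (j(w, L) = L*w + L*w = 2*L*w)
(2*(j(0, Z(1)) - 1))*156 = (2*(2*1*0 - 1))*156 = (2*(0 - 1))*156 = (2*(-1))*156 = -2*156 = -312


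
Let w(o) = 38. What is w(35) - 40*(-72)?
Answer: 2918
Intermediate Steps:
w(35) - 40*(-72) = 38 - 40*(-72) = 38 - 1*(-2880) = 38 + 2880 = 2918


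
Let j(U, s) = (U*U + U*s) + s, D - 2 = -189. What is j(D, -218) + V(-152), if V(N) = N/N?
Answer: 75518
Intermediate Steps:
D = -187 (D = 2 - 189 = -187)
j(U, s) = s + U**2 + U*s (j(U, s) = (U**2 + U*s) + s = s + U**2 + U*s)
V(N) = 1
j(D, -218) + V(-152) = (-218 + (-187)**2 - 187*(-218)) + 1 = (-218 + 34969 + 40766) + 1 = 75517 + 1 = 75518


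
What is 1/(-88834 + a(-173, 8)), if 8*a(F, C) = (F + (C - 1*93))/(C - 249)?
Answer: -964/85635847 ≈ -1.1257e-5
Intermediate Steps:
a(F, C) = (-93 + C + F)/(8*(-249 + C)) (a(F, C) = ((F + (C - 1*93))/(C - 249))/8 = ((F + (C - 93))/(-249 + C))/8 = ((F + (-93 + C))/(-249 + C))/8 = ((-93 + C + F)/(-249 + C))/8 = (-93 + C + F)/(8*(-249 + C)))
1/(-88834 + a(-173, 8)) = 1/(-88834 + (-93 + 8 - 173)/(8*(-249 + 8))) = 1/(-88834 + (⅛)*(-258)/(-241)) = 1/(-88834 + (⅛)*(-1/241)*(-258)) = 1/(-88834 + 129/964) = 1/(-85635847/964) = -964/85635847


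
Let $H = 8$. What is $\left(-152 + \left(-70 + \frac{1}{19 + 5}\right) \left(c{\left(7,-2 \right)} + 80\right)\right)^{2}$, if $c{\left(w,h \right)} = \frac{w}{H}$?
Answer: $\frac{1244333557009}{36864} \approx 3.3755 \cdot 10^{7}$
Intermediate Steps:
$c{\left(w,h \right)} = \frac{w}{8}$
$\left(-152 + \left(-70 + \frac{1}{19 + 5}\right) \left(c{\left(7,-2 \right)} + 80\right)\right)^{2} = \left(-152 + \left(-70 + \frac{1}{19 + 5}\right) \left(\frac{1}{8} \cdot 7 + 80\right)\right)^{2} = \left(-152 + \left(-70 + \frac{1}{24}\right) \left(\frac{7}{8} + 80\right)\right)^{2} = \left(-152 + \left(-70 + \frac{1}{24}\right) \frac{647}{8}\right)^{2} = \left(-152 - \frac{1086313}{192}\right)^{2} = \left(- \frac{1115497}{192}\right)^{2} = \frac{1244333557009}{36864}$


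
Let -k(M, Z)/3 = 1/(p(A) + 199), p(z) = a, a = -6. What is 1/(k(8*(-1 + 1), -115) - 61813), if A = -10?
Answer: -193/11929912 ≈ -1.6178e-5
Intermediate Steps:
p(z) = -6
k(M, Z) = -3/193 (k(M, Z) = -3/(-6 + 199) = -3/193)
1/(k(8*(-1 + 1), -115) - 61813) = 1/(-3/193 - 61813) = 1/(-11929912/193) = -193/11929912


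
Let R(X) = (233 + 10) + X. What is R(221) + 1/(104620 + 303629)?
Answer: 189427537/408249 ≈ 464.00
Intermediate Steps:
R(X) = 243 + X
R(221) + 1/(104620 + 303629) = (243 + 221) + 1/(104620 + 303629) = 464 + 1/408249 = 189427537/408249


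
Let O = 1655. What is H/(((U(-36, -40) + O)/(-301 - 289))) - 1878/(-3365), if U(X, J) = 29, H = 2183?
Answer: -2165428249/2833330 ≈ -764.27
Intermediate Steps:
H/(((U(-36, -40) + O)/(-301 - 289))) - 1878/(-3365) = 2183/(((29 + 1655)/(-301 - 289))) - 1878/(-3365) = 2183/((1684/(-590))) - 1878*(-1/3365) = 2183/((1684*(-1/590))) + 1878/3365 = 2183/(-842/295) + 1878/3365 = 2183*(-295/842) + 1878/3365 = -643985/842 + 1878/3365 = -2165428249/2833330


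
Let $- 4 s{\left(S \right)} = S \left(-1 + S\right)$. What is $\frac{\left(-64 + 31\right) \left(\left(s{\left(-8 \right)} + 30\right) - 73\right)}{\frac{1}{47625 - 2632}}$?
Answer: $90570909$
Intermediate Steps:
$s{\left(S \right)} = - \frac{S \left(-1 + S\right)}{4}$
$\frac{\left(-64 + 31\right) \left(\left(s{\left(-8 \right)} + 30\right) - 73\right)}{\frac{1}{47625 - 2632}} = \frac{\left(-64 + 31\right) \left(\left(\frac{1}{4} \left(-8\right) \left(1 - -8\right) + 30\right) - 73\right)}{\frac{1}{47625 - 2632}} = \frac{\left(-33\right) \left(\left(\frac{1}{4} \left(-8\right) \left(1 + 8\right) + 30\right) - 73\right)}{\frac{1}{47625 - 2632}} = \frac{\left(-33\right) \left(\left(\frac{1}{4} \left(-8\right) 9 + 30\right) - 73\right)}{\frac{1}{44993}} = - 33 \left(\left(-18 + 30\right) - 73\right) \frac{1}{\frac{1}{44993}} = - 33 \left(12 - 73\right) 44993 = \left(-33\right) \left(-61\right) 44993 = 2013 \cdot 44993 = 90570909$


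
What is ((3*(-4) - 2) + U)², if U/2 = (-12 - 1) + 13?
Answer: 196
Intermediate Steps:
U = 0 (U = 2*((-12 - 1) + 13) = 2*(-13 + 13) = 2*0 = 0)
((3*(-4) - 2) + U)² = ((3*(-4) - 2) + 0)² = ((-12 - 2) + 0)² = (-14 + 0)² = (-14)² = 196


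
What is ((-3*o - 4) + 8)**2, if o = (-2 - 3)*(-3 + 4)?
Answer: 361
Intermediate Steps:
o = -5 (o = -5*1 = -5)
((-3*o - 4) + 8)**2 = ((-3*(-5) - 4) + 8)**2 = ((15 - 4) + 8)**2 = (11 + 8)**2 = 19**2 = 361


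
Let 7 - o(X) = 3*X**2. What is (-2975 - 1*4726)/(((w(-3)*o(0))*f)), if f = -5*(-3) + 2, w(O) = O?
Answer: 151/7 ≈ 21.571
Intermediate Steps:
o(X) = 7 - 3*X**2
f = 17 (f = 15 + 2 = 17)
(-2975 - 1*4726)/(((w(-3)*o(0))*f)) = (-2975 - 1*4726)/((-3*(7 - 3*0**2)*17)) = (-2975 - 4726)/((-3*(7 - 3*0)*17)) = -7701*(-1/(51*(7 + 0))) = -7701/(-3*7*17) = -7701/((-21*17)) = -7701/(-357) = -7701*(-1/357) = 151/7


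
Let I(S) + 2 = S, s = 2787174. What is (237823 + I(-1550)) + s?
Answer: 3023445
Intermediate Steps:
I(S) = -2 + S
(237823 + I(-1550)) + s = (237823 + (-2 - 1550)) + 2787174 = (237823 - 1552) + 2787174 = 236271 + 2787174 = 3023445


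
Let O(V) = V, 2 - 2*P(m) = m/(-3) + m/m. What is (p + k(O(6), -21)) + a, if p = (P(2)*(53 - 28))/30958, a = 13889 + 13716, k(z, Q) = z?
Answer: 5128688153/185748 ≈ 27611.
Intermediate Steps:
P(m) = ½ + m/6 (P(m) = 1 - (m/(-3) + m/m)/2 = 1 - (m*(-⅓) + 1)/2 = 1 - (-m/3 + 1)/2 = 1 - (1 - m/3)/2 = 1 + (-½ + m/6) = ½ + m/6)
a = 27605
p = 125/185748 (p = ((½ + (⅙)*2)*(53 - 28))/30958 = ((½ + ⅓)*25)*(1/30958) = ((⅚)*25)*(1/30958) = (125/6)*(1/30958) = 125/185748 ≈ 0.00067296)
(p + k(O(6), -21)) + a = (125/185748 + 6) + 27605 = 1114613/185748 + 27605 = 5128688153/185748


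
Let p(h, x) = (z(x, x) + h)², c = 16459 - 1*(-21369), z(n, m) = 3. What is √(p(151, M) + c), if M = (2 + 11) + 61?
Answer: 14*√314 ≈ 248.08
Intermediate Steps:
c = 37828 (c = 16459 + 21369 = 37828)
M = 74 (M = 13 + 61 = 74)
p(h, x) = (3 + h)²
√(p(151, M) + c) = √((3 + 151)² + 37828) = √(154² + 37828) = √(23716 + 37828) = √61544 = 14*√314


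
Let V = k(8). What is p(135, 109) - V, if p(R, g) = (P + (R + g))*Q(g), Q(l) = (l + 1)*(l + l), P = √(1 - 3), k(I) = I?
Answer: 5851112 + 23980*I*√2 ≈ 5.8511e+6 + 33913.0*I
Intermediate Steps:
V = 8
P = I*√2 (P = √(-2) = I*√2 ≈ 1.4142*I)
Q(l) = 2*l*(1 + l) (Q(l) = (1 + l)*(2*l) = 2*l*(1 + l))
p(R, g) = 2*g*(1 + g)*(R + g + I*√2) (p(R, g) = (I*√2 + (R + g))*(2*g*(1 + g)) = (R + g + I*√2)*(2*g*(1 + g)) = 2*g*(1 + g)*(R + g + I*√2))
p(135, 109) - V = 2*109*(1 + 109)*(135 + 109 + I*√2) - 1*8 = 2*109*110*(244 + I*√2) - 8 = (5851120 + 23980*I*√2) - 8 = 5851112 + 23980*I*√2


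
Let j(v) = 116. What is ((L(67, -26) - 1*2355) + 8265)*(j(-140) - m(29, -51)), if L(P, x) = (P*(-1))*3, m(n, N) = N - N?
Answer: 662244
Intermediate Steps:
m(n, N) = 0
L(P, x) = -3*P (L(P, x) = -P*3 = -3*P)
((L(67, -26) - 1*2355) + 8265)*(j(-140) - m(29, -51)) = ((-3*67 - 1*2355) + 8265)*(116 - 1*0) = ((-201 - 2355) + 8265)*(116 + 0) = (-2556 + 8265)*116 = 5709*116 = 662244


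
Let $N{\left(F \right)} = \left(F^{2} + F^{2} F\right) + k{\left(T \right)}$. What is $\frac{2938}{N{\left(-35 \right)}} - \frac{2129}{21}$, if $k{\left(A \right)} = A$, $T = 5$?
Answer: $- \frac{88723903}{874545} \approx -101.45$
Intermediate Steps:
$N{\left(F \right)} = 5 + F^{2} + F^{3}$ ($N{\left(F \right)} = \left(F^{2} + F^{2} F\right) + 5 = \left(F^{2} + F^{3}\right) + 5 = 5 + F^{2} + F^{3}$)
$\frac{2938}{N{\left(-35 \right)}} - \frac{2129}{21} = \frac{2938}{5 + \left(-35\right)^{2} + \left(-35\right)^{3}} - \frac{2129}{21} = \frac{2938}{5 + 1225 - 42875} - \frac{2129}{21} = \frac{2938}{-41645} - \frac{2129}{21} = 2938 \left(- \frac{1}{41645}\right) - \frac{2129}{21} = - \frac{2938}{41645} - \frac{2129}{21} = - \frac{88723903}{874545}$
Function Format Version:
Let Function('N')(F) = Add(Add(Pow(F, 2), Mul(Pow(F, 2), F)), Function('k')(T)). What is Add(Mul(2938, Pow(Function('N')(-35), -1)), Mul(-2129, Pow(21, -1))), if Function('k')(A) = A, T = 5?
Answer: Rational(-88723903, 874545) ≈ -101.45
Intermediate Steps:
Function('N')(F) = Add(5, Pow(F, 2), Pow(F, 3)) (Function('N')(F) = Add(Add(Pow(F, 2), Mul(Pow(F, 2), F)), 5) = Add(Add(Pow(F, 2), Pow(F, 3)), 5) = Add(5, Pow(F, 2), Pow(F, 3)))
Add(Mul(2938, Pow(Function('N')(-35), -1)), Mul(-2129, Pow(21, -1))) = Add(Mul(2938, Pow(Add(5, Pow(-35, 2), Pow(-35, 3)), -1)), Mul(-2129, Pow(21, -1))) = Add(Mul(2938, Pow(Add(5, 1225, -42875), -1)), Mul(-2129, Rational(1, 21))) = Add(Mul(2938, Pow(-41645, -1)), Rational(-2129, 21)) = Add(Mul(2938, Rational(-1, 41645)), Rational(-2129, 21)) = Add(Rational(-2938, 41645), Rational(-2129, 21)) = Rational(-88723903, 874545)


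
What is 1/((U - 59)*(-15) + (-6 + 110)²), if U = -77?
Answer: 1/12856 ≈ 7.7785e-5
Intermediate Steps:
1/((U - 59)*(-15) + (-6 + 110)²) = 1/((-77 - 59)*(-15) + (-6 + 110)²) = 1/(-136*(-15) + 104²) = 1/(2040 + 10816) = 1/12856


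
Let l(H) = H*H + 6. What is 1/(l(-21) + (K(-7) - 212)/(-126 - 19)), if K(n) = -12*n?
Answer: 145/64943 ≈ 0.0022327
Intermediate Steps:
l(H) = 6 + H**2 (l(H) = H**2 + 6 = 6 + H**2)
1/(l(-21) + (K(-7) - 212)/(-126 - 19)) = 1/((6 + (-21)**2) + (-12*(-7) - 212)/(-126 - 19)) = 1/((6 + 441) + (84 - 212)/(-145)) = 1/(447 - 128*(-1/145)) = 1/(447 + 128/145) = 1/(64943/145) = 145/64943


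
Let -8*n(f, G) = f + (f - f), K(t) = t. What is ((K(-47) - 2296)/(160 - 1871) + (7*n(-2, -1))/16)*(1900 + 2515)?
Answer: 714916535/109504 ≈ 6528.7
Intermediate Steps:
n(f, G) = -f/8 (n(f, G) = -(f + (f - f))/8 = -(f + 0)/8 = -f/8)
((K(-47) - 2296)/(160 - 1871) + (7*n(-2, -1))/16)*(1900 + 2515) = ((-47 - 2296)/(160 - 1871) + (7*(-1/8*(-2)))/16)*(1900 + 2515) = (-2343/(-1711) + (7*(1/4))*(1/16))*4415 = (-2343*(-1/1711) + (7/4)*(1/16))*4415 = (2343/1711 + 7/64)*4415 = (161929/109504)*4415 = 714916535/109504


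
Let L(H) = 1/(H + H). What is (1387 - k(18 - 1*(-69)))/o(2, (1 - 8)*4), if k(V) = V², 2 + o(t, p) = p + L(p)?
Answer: 346192/1681 ≈ 205.94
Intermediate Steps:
L(H) = 1/(2*H)
o(t, p) = -2 + p + 1/(2*p) (o(t, p) = -2 + (p + 1/(2*p)) = -2 + p + 1/(2*p))
(1387 - k(18 - 1*(-69)))/o(2, (1 - 8)*4) = (1387 - (18 - 1*(-69))²)/(-2 + (1 - 8)*4 + 1/(2*(((1 - 8)*4)))) = (1387 - (18 + 69)²)/(-2 - 7*4 + 1/(2*((-7*4)))) = (1387 - 1*87²)/(-2 - 28 + (½)/(-28)) = (1387 - 1*7569)/(-2 - 28 + (½)*(-1/28)) = (1387 - 7569)/(-2 - 28 - 1/56) = -6182/(-1681/56) = -6182*(-56/1681) = 346192/1681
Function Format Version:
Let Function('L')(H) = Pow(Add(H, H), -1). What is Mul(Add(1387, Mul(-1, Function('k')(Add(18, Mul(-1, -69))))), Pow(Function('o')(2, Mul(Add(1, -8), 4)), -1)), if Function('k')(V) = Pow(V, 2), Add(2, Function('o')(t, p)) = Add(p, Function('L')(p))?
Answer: Rational(346192, 1681) ≈ 205.94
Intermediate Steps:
Function('L')(H) = Mul(Rational(1, 2), Pow(H, -1)) (Function('L')(H) = Pow(Mul(2, H), -1) = Mul(Rational(1, 2), Pow(H, -1)))
Function('o')(t, p) = Add(-2, p, Mul(Rational(1, 2), Pow(p, -1))) (Function('o')(t, p) = Add(-2, Add(p, Mul(Rational(1, 2), Pow(p, -1)))) = Add(-2, p, Mul(Rational(1, 2), Pow(p, -1))))
Mul(Add(1387, Mul(-1, Function('k')(Add(18, Mul(-1, -69))))), Pow(Function('o')(2, Mul(Add(1, -8), 4)), -1)) = Mul(Add(1387, Mul(-1, Pow(Add(18, Mul(-1, -69)), 2))), Pow(Add(-2, Mul(Add(1, -8), 4), Mul(Rational(1, 2), Pow(Mul(Add(1, -8), 4), -1))), -1)) = Mul(Add(1387, Mul(-1, Pow(Add(18, 69), 2))), Pow(Add(-2, Mul(-7, 4), Mul(Rational(1, 2), Pow(Mul(-7, 4), -1))), -1)) = Mul(Add(1387, Mul(-1, Pow(87, 2))), Pow(Add(-2, -28, Mul(Rational(1, 2), Pow(-28, -1))), -1)) = Mul(Add(1387, Mul(-1, 7569)), Pow(Add(-2, -28, Mul(Rational(1, 2), Rational(-1, 28))), -1)) = Mul(Add(1387, -7569), Pow(Add(-2, -28, Rational(-1, 56)), -1)) = Mul(-6182, Pow(Rational(-1681, 56), -1)) = Mul(-6182, Rational(-56, 1681)) = Rational(346192, 1681)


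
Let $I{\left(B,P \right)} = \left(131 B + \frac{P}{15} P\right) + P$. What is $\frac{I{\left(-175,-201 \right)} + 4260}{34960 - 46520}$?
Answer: $\frac{80863}{57800} \approx 1.399$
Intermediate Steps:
$I{\left(B,P \right)} = P + 131 B + \frac{P^{2}}{15}$ ($I{\left(B,P \right)} = \left(131 B + P \frac{1}{15} P\right) + P = \left(131 B + \frac{P}{15} P\right) + P = \left(131 B + \frac{P^{2}}{15}\right) + P = P + 131 B + \frac{P^{2}}{15}$)
$\frac{I{\left(-175,-201 \right)} + 4260}{34960 - 46520} = \frac{\left(-201 + 131 \left(-175\right) + \frac{\left(-201\right)^{2}}{15}\right) + 4260}{34960 - 46520} = \frac{\left(-201 - 22925 + \frac{1}{15} \cdot 40401\right) + 4260}{-11560} = \left(\left(-201 - 22925 + \frac{13467}{5}\right) + 4260\right) \left(- \frac{1}{11560}\right) = \left(- \frac{102163}{5} + 4260\right) \left(- \frac{1}{11560}\right) = \left(- \frac{80863}{5}\right) \left(- \frac{1}{11560}\right) = \frac{80863}{57800}$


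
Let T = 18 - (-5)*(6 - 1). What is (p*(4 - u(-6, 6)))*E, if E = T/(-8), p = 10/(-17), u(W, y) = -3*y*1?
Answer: 2365/34 ≈ 69.559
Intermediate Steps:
T = 43 (T = 18 - (-5)*5 = 18 - 1*(-25) = 18 + 25 = 43)
u(W, y) = -3*y
p = -10/17 (p = 10*(-1/17) = -10/17 ≈ -0.58823)
E = -43/8 (E = 43/(-8) = 43*(-⅛) = -43/8 ≈ -5.3750)
(p*(4 - u(-6, 6)))*E = -10*(4 - (-3)*6)/17*(-43/8) = -10*(4 - 1*(-18))/17*(-43/8) = -10*(4 + 18)/17*(-43/8) = -10/17*22*(-43/8) = -220/17*(-43/8) = 2365/34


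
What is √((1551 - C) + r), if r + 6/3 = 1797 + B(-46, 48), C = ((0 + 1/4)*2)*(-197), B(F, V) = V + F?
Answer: √13786/2 ≈ 58.707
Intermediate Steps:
B(F, V) = F + V
C = -197/2 (C = ((0 + 1*(¼))*2)*(-197) = ((0 + ¼)*2)*(-197) = ((¼)*2)*(-197) = (½)*(-197) = -197/2 ≈ -98.500)
r = 1797 (r = -2 + (1797 + (-46 + 48)) = -2 + (1797 + 2) = -2 + 1799 = 1797)
√((1551 - C) + r) = √((1551 - 1*(-197/2)) + 1797) = √((1551 + 197/2) + 1797) = √(3299/2 + 1797) = √(6893/2) = √13786/2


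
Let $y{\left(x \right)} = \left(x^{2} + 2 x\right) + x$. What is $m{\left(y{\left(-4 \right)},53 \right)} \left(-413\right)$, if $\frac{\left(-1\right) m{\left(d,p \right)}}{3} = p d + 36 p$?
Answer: $2626680$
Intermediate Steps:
$y{\left(x \right)} = x^{2} + 3 x$
$m{\left(d,p \right)} = - 108 p - 3 d p$ ($m{\left(d,p \right)} = - 3 \left(p d + 36 p\right) = - 3 \left(d p + 36 p\right) = - 3 \left(36 p + d p\right) = - 108 p - 3 d p$)
$m{\left(y{\left(-4 \right)},53 \right)} \left(-413\right) = \left(-3\right) 53 \left(36 - 4 \left(3 - 4\right)\right) \left(-413\right) = \left(-3\right) 53 \left(36 - -4\right) \left(-413\right) = \left(-3\right) 53 \left(36 + 4\right) \left(-413\right) = \left(-3\right) 53 \cdot 40 \left(-413\right) = \left(-6360\right) \left(-413\right) = 2626680$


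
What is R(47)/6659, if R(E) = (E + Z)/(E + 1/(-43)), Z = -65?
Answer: -387/6725590 ≈ -5.7541e-5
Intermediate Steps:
R(E) = (-65 + E)/(-1/43 + E) (R(E) = (E - 65)/(E + 1/(-43)) = (-65 + E)/(E - 1/43) = (-65 + E)/(-1/43 + E))
R(47)/6659 = (43*(-65 + 47)/(-1 + 43*47))/6659 = (43*(-18)/(-1 + 2021))*(1/6659) = (43*(-18)/2020)*(1/6659) = (43*(1/2020)*(-18))*(1/6659) = -387/1010*1/6659 = -387/6725590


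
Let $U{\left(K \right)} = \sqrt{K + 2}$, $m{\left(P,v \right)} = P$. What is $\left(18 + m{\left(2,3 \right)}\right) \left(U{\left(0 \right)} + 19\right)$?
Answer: $380 + 20 \sqrt{2} \approx 408.28$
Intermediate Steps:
$U{\left(K \right)} = \sqrt{2 + K}$
$\left(18 + m{\left(2,3 \right)}\right) \left(U{\left(0 \right)} + 19\right) = \left(18 + 2\right) \left(\sqrt{2 + 0} + 19\right) = 20 \left(\sqrt{2} + 19\right) = 20 \left(19 + \sqrt{2}\right) = 380 + 20 \sqrt{2}$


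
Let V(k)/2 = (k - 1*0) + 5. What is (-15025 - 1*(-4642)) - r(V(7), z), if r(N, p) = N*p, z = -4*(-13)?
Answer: -11631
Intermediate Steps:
V(k) = 10 + 2*k (V(k) = 2*((k - 1*0) + 5) = 2*((k + 0) + 5) = 2*(k + 5) = 2*(5 + k) = 10 + 2*k)
z = 52
(-15025 - 1*(-4642)) - r(V(7), z) = (-15025 - 1*(-4642)) - (10 + 2*7)*52 = (-15025 + 4642) - (10 + 14)*52 = -10383 - 24*52 = -10383 - 1*1248 = -10383 - 1248 = -11631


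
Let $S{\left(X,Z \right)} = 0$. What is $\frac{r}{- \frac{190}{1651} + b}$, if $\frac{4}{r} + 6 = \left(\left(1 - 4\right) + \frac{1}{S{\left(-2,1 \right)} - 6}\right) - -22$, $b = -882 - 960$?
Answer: $- \frac{9906}{58545641} \approx -0.0001692$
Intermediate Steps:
$b = -1842$
$r = \frac{24}{77}$ ($r = \frac{4}{-6 + \left(\left(\left(1 - 4\right) + \frac{1}{0 - 6}\right) - -22\right)} = \frac{4}{-6 + \left(\left(-3 + \frac{1}{-6}\right) + 22\right)} = \frac{4}{-6 + \left(\left(-3 - \frac{1}{6}\right) + 22\right)} = \frac{4}{-6 + \left(- \frac{19}{6} + 22\right)} = \frac{4}{-6 + \frac{113}{6}} = \frac{4}{\frac{77}{6}} = 4 \cdot \frac{6}{77} = \frac{24}{77} \approx 0.31169$)
$\frac{r}{- \frac{190}{1651} + b} = \frac{24}{77 \left(- \frac{190}{1651} - 1842\right)} = \frac{24}{77 \left(- \frac{3041332}{1651}\right)} = \frac{24}{77} \left(- \frac{1651}{3041332}\right) = - \frac{9906}{58545641}$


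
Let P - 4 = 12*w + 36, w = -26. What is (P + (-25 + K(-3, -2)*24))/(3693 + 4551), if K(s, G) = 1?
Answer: -91/2748 ≈ -0.033115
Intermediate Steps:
P = -272 (P = 4 + (12*(-26) + 36) = 4 + (-312 + 36) = 4 - 276 = -272)
(P + (-25 + K(-3, -2)*24))/(3693 + 4551) = (-272 + (-25 + 1*24))/(3693 + 4551) = (-272 + (-25 + 24))/8244 = (-272 - 1)*(1/8244) = -273*1/8244 = -91/2748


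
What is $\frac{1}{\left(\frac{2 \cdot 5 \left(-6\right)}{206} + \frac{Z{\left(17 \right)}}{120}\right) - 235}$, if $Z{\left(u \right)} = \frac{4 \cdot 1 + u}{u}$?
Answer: $- \frac{70040}{16479079} \approx -0.0042502$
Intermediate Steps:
$Z{\left(u \right)} = \frac{4 + u}{u}$
$\frac{1}{\left(\frac{2 \cdot 5 \left(-6\right)}{206} + \frac{Z{\left(17 \right)}}{120}\right) - 235} = \frac{1}{\left(\frac{2 \cdot 5 \left(-6\right)}{206} + \frac{\frac{1}{17} \left(4 + 17\right)}{120}\right) - 235} = \frac{1}{\left(10 \left(-6\right) \frac{1}{206} + \frac{1}{17} \cdot 21 \cdot \frac{1}{120}\right) - 235} = \frac{1}{\left(\left(-60\right) \frac{1}{206} + \frac{21}{17} \cdot \frac{1}{120}\right) - 235} = \frac{1}{\left(- \frac{30}{103} + \frac{7}{680}\right) - 235} = \frac{1}{- \frac{19679}{70040} - 235} = \frac{1}{- \frac{16479079}{70040}} = - \frac{70040}{16479079}$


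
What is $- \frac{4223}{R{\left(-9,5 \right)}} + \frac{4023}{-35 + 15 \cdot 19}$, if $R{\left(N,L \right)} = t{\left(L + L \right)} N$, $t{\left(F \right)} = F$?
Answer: $\frac{70891}{1125} \approx 63.014$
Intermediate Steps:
$R{\left(N,L \right)} = 2 L N$ ($R{\left(N,L \right)} = \left(L + L\right) N = 2 L N$)
$- \frac{4223}{R{\left(-9,5 \right)}} + \frac{4023}{-35 + 15 \cdot 19} = - \frac{4223}{2 \cdot 5 \left(-9\right)} + \frac{4023}{-35 + 15 \cdot 19} = - \frac{4223}{-90} + \frac{4023}{-35 + 285} = \left(-4223\right) \left(- \frac{1}{90}\right) + \frac{4023}{250} = \frac{4223}{90} + 4023 \cdot \frac{1}{250} = \frac{4223}{90} + \frac{4023}{250} = \frac{70891}{1125}$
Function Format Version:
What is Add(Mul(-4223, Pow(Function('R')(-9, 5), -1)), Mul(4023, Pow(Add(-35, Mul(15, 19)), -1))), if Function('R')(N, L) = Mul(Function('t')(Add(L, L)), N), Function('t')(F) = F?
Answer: Rational(70891, 1125) ≈ 63.014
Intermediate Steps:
Function('R')(N, L) = Mul(2, L, N) (Function('R')(N, L) = Mul(Add(L, L), N) = Mul(Mul(2, L), N) = Mul(2, L, N))
Add(Mul(-4223, Pow(Function('R')(-9, 5), -1)), Mul(4023, Pow(Add(-35, Mul(15, 19)), -1))) = Add(Mul(-4223, Pow(Mul(2, 5, -9), -1)), Mul(4023, Pow(Add(-35, Mul(15, 19)), -1))) = Add(Mul(-4223, Pow(-90, -1)), Mul(4023, Pow(Add(-35, 285), -1))) = Add(Mul(-4223, Rational(-1, 90)), Mul(4023, Pow(250, -1))) = Add(Rational(4223, 90), Mul(4023, Rational(1, 250))) = Add(Rational(4223, 90), Rational(4023, 250)) = Rational(70891, 1125)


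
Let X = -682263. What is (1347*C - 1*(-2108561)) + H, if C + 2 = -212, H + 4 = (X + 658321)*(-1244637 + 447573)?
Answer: 19085126587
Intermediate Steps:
H = 19083306284 (H = -4 + (-682263 + 658321)*(-1244637 + 447573) = -4 - 23942*(-797064) = -4 + 19083306288 = 19083306284)
C = -214 (C = -2 - 212 = -214)
(1347*C - 1*(-2108561)) + H = (1347*(-214) - 1*(-2108561)) + 19083306284 = (-288258 + 2108561) + 19083306284 = 1820303 + 19083306284 = 19085126587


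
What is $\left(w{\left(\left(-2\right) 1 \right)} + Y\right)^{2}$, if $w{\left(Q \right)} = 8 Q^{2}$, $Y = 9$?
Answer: $1681$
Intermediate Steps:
$\left(w{\left(\left(-2\right) 1 \right)} + Y\right)^{2} = \left(8 \left(\left(-2\right) 1\right)^{2} + 9\right)^{2} = \left(8 \left(-2\right)^{2} + 9\right)^{2} = \left(8 \cdot 4 + 9\right)^{2} = \left(32 + 9\right)^{2} = 41^{2} = 1681$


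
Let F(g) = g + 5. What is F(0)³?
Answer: 125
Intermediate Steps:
F(g) = 5 + g
F(0)³ = (5 + 0)³ = 5³ = 125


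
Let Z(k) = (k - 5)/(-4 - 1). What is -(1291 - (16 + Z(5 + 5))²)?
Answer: -1066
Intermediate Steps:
Z(k) = 1 - k/5 (Z(k) = (-5 + k)/(-5) = (-5 + k)*(-⅕) = 1 - k/5)
-(1291 - (16 + Z(5 + 5))²) = -(1291 - (16 + (1 - (5 + 5)/5))²) = -(1291 - (16 + (1 - ⅕*10))²) = -(1291 - (16 + (1 - 2))²) = -(1291 - (16 - 1)²) = -(1291 - 1*15²) = -(1291 - 1*225) = -(1291 - 225) = -1*1066 = -1066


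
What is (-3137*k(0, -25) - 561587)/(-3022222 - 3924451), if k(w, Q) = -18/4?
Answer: 1094941/13893346 ≈ 0.078810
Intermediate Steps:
k(w, Q) = -9/2 (k(w, Q) = -18*¼ = -9/2)
(-3137*k(0, -25) - 561587)/(-3022222 - 3924451) = (-3137*(-9/2) - 561587)/(-3022222 - 3924451) = (28233/2 - 561587)/(-6946673) = -1094941/2*(-1/6946673) = 1094941/13893346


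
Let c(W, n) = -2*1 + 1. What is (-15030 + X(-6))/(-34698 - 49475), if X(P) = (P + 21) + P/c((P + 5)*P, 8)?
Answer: 15009/84173 ≈ 0.17831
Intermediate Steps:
c(W, n) = -1 (c(W, n) = -2 + 1 = -1)
X(P) = 21 (X(P) = (P + 21) + P/(-1) = (21 + P) + P*(-1) = (21 + P) - P = 21)
(-15030 + X(-6))/(-34698 - 49475) = (-15030 + 21)/(-34698 - 49475) = -15009/(-84173) = -15009*(-1/84173) = 15009/84173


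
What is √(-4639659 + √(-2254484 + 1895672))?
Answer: √(-4639659 + 6*I*√9967) ≈ 0.14 + 2154.0*I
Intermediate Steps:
√(-4639659 + √(-2254484 + 1895672)) = √(-4639659 + √(-358812)) = √(-4639659 + 6*I*√9967)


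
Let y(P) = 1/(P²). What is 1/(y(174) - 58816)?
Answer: -30276/1780713215 ≈ -1.7002e-5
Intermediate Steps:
y(P) = P⁻²
1/(y(174) - 58816) = 1/(174⁻² - 58816) = 1/(1/30276 - 58816) = 1/(-1780713215/30276) = -30276/1780713215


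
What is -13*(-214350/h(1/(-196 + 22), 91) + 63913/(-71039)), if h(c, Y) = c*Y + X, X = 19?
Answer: 6889323894427/45678077 ≈ 1.5082e+5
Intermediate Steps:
h(c, Y) = 19 + Y*c (h(c, Y) = c*Y + 19 = Y*c + 19 = 19 + Y*c)
-13*(-214350/h(1/(-196 + 22), 91) + 63913/(-71039)) = -13*(-214350/(19 + 91/(-196 + 22)) + 63913/(-71039)) = -13*(-214350/(19 + 91/(-174)) + 63913*(-1/71039)) = -13*(-214350/(19 + 91*(-1/174)) - 63913/71039) = -13*(-214350/(19 - 91/174) - 63913/71039) = -13*(-214350/3215/174 - 63913/71039) = -13*(-214350*174/3215 - 63913/71039) = -13*(-7459380/643 - 63913/71039) = -13*(-529947991879/45678077) = 6889323894427/45678077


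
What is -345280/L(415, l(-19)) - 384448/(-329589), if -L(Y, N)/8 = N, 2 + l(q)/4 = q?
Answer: -1182730634/2307123 ≈ -512.64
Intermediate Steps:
l(q) = -8 + 4*q
L(Y, N) = -8*N
-345280/L(415, l(-19)) - 384448/(-329589) = -345280*(-1/(8*(-8 + 4*(-19)))) - 384448/(-329589) = -345280*(-1/(8*(-8 - 76))) - 384448*(-1/329589) = -345280/((-8*(-84))) + 384448/329589 = -345280/672 + 384448/329589 = -345280*1/672 + 384448/329589 = -10790/21 + 384448/329589 = -1182730634/2307123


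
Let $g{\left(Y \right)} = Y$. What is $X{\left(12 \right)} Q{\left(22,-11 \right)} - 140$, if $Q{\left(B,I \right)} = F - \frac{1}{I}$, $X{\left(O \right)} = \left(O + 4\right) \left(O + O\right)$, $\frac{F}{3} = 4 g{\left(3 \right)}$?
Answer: $\frac{150908}{11} \approx 13719.0$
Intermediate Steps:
$F = 36$ ($F = 3 \cdot 4 \cdot 3 = 3 \cdot 12 = 36$)
$X{\left(O \right)} = 2 O \left(4 + O\right)$ ($X{\left(O \right)} = \left(4 + O\right) 2 O = 2 O \left(4 + O\right)$)
$Q{\left(B,I \right)} = 36 - \frac{1}{I}$
$X{\left(12 \right)} Q{\left(22,-11 \right)} - 140 = 2 \cdot 12 \left(4 + 12\right) \left(36 - \frac{1}{-11}\right) - 140 = 2 \cdot 12 \cdot 16 \left(36 - - \frac{1}{11}\right) - 140 = 384 \left(36 + \frac{1}{11}\right) - 140 = 384 \cdot \frac{397}{11} - 140 = \frac{152448}{11} - 140 = \frac{150908}{11}$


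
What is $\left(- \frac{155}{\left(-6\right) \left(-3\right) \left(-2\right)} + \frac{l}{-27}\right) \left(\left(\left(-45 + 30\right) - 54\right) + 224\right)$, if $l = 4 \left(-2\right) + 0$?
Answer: $\frac{77035}{108} \approx 713.29$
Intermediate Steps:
$l = -8$ ($l = -8 + 0 = -8$)
$\left(- \frac{155}{\left(-6\right) \left(-3\right) \left(-2\right)} + \frac{l}{-27}\right) \left(\left(\left(-45 + 30\right) - 54\right) + 224\right) = \left(- \frac{155}{\left(-6\right) \left(-3\right) \left(-2\right)} - \frac{8}{-27}\right) \left(\left(\left(-45 + 30\right) - 54\right) + 224\right) = \left(- \frac{155}{18 \left(-2\right)} - - \frac{8}{27}\right) \left(\left(-15 - 54\right) + 224\right) = \left(- \frac{155}{-36} + \frac{8}{27}\right) \left(-69 + 224\right) = \left(\left(-155\right) \left(- \frac{1}{36}\right) + \frac{8}{27}\right) 155 = \left(\frac{155}{36} + \frac{8}{27}\right) 155 = \frac{497}{108} \cdot 155 = \frac{77035}{108}$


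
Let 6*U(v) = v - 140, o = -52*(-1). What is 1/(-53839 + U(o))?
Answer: -3/161561 ≈ -1.8569e-5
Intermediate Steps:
o = 52
U(v) = -70/3 + v/6 (U(v) = (v - 140)/6 = (-140 + v)/6 = -70/3 + v/6)
1/(-53839 + U(o)) = 1/(-53839 + (-70/3 + (⅙)*52)) = 1/(-53839 + (-70/3 + 26/3)) = 1/(-53839 - 44/3) = 1/(-161561/3) = -3/161561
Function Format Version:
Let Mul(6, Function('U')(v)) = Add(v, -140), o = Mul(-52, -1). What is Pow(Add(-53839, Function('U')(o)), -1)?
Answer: Rational(-3, 161561) ≈ -1.8569e-5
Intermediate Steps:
o = 52
Function('U')(v) = Add(Rational(-70, 3), Mul(Rational(1, 6), v)) (Function('U')(v) = Mul(Rational(1, 6), Add(v, -140)) = Mul(Rational(1, 6), Add(-140, v)) = Add(Rational(-70, 3), Mul(Rational(1, 6), v)))
Pow(Add(-53839, Function('U')(o)), -1) = Pow(Add(-53839, Add(Rational(-70, 3), Mul(Rational(1, 6), 52))), -1) = Pow(Add(-53839, Add(Rational(-70, 3), Rational(26, 3))), -1) = Pow(Add(-53839, Rational(-44, 3)), -1) = Pow(Rational(-161561, 3), -1) = Rational(-3, 161561)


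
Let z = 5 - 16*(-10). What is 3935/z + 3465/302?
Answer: 352019/9966 ≈ 35.322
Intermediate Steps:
z = 165 (z = 5 + 160 = 165)
3935/z + 3465/302 = 3935/165 + 3465/302 = 3935*(1/165) + 3465*(1/302) = 787/33 + 3465/302 = 352019/9966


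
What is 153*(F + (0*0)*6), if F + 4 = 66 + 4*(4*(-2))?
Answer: 4590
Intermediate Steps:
F = 30 (F = -4 + (66 + 4*(4*(-2))) = -4 + (66 + 4*(-8)) = -4 + (66 - 32) = -4 + 34 = 30)
153*(F + (0*0)*6) = 153*(30 + (0*0)*6) = 153*(30 + 0*6) = 153*(30 + 0) = 153*30 = 4590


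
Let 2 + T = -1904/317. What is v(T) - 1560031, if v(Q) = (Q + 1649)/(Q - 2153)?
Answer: -1068682596404/685039 ≈ -1.5600e+6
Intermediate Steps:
T = -2538/317 (T = -2 - 1904/317 = -2538/317 ≈ -8.0063)
v(Q) = (1649 + Q)/(-2153 + Q)
v(T) - 1560031 = (1649 - 2538/317)/(-2153 - 2538/317) - 1560031 = (520195/317)/(-685039/317) - 1560031 = -317/685039*520195/317 - 1560031 = -520195/685039 - 1560031 = -1068682596404/685039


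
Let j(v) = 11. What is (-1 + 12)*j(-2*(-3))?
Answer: 121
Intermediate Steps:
(-1 + 12)*j(-2*(-3)) = (-1 + 12)*11 = 11*11 = 121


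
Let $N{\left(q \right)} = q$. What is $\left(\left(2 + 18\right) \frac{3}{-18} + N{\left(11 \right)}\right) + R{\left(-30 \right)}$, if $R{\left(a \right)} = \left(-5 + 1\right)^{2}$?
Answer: $\frac{71}{3} \approx 23.667$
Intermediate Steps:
$R{\left(a \right)} = 16$ ($R{\left(a \right)} = \left(-4\right)^{2} = 16$)
$\left(\left(2 + 18\right) \frac{3}{-18} + N{\left(11 \right)}\right) + R{\left(-30 \right)} = \left(\left(2 + 18\right) \frac{3}{-18} + 11\right) + 16 = \left(20 \cdot 3 \left(- \frac{1}{18}\right) + 11\right) + 16 = \left(20 \left(- \frac{1}{6}\right) + 11\right) + 16 = \left(- \frac{10}{3} + 11\right) + 16 = \frac{23}{3} + 16 = \frac{71}{3}$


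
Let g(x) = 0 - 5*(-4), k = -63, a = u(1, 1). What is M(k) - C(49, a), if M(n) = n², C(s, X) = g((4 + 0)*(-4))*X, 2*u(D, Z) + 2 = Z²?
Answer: 3979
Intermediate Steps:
u(D, Z) = -1 + Z²/2
a = -½ (a = -1 + (½)*1² = -1 + (½)*1 = -1 + ½ = -½ ≈ -0.50000)
g(x) = 20 (g(x) = 0 + 20 = 20)
C(s, X) = 20*X
M(k) - C(49, a) = (-63)² - 20*(-1)/2 = 3969 - 1*(-10) = 3969 + 10 = 3979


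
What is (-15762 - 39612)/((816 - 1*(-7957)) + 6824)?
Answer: -18458/5199 ≈ -3.5503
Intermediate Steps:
(-15762 - 39612)/((816 - 1*(-7957)) + 6824) = -55374/((816 + 7957) + 6824) = -55374/(8773 + 6824) = -55374/15597 = -55374*1/15597 = -18458/5199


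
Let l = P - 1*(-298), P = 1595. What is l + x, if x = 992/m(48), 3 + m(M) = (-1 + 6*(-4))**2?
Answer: 589219/311 ≈ 1894.6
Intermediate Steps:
m(M) = 622 (m(M) = -3 + (-1 + 6*(-4))**2 = -3 + (-1 - 24)**2 = -3 + (-25)**2 = -3 + 625 = 622)
x = 496/311 (x = 992/622 = 992*(1/622) = 496/311 ≈ 1.5949)
l = 1893 (l = 1595 - 1*(-298) = 1595 + 298 = 1893)
l + x = 1893 + 496/311 = 589219/311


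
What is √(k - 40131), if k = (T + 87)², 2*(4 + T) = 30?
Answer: 7*I*√623 ≈ 174.72*I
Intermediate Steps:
T = 11 (T = -4 + (½)*30 = -4 + 15 = 11)
k = 9604 (k = (11 + 87)² = 98² = 9604)
√(k - 40131) = √(9604 - 40131) = √(-30527) = 7*I*√623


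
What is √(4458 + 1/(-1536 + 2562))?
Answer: √521425626/342 ≈ 66.768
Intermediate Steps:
√(4458 + 1/(-1536 + 2562)) = √(4458 + 1/1026) = √(4573909/1026) = √521425626/342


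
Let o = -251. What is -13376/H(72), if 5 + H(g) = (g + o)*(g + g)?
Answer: 13376/25781 ≈ 0.51883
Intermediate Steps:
H(g) = -5 + 2*g*(-251 + g) (H(g) = -5 + (g - 251)*(g + g) = -5 + (-251 + g)*(2*g) = -5 + 2*g*(-251 + g))
-13376/H(72) = -13376/(-5 - 502*72 + 2*72²) = -13376/(-5 - 36144 + 2*5184) = -13376/(-5 - 36144 + 10368) = -13376/(-25781) = -13376*(-1/25781) = 13376/25781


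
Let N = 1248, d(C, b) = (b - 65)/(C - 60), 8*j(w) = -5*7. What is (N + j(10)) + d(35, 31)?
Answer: 248997/200 ≈ 1245.0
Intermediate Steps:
j(w) = -35/8 (j(w) = (-5*7)/8 = (1/8)*(-35) = -35/8)
d(C, b) = (-65 + b)/(-60 + C)
(N + j(10)) + d(35, 31) = (1248 - 35/8) + (-65 + 31)/(-60 + 35) = 9949/8 - 34/(-25) = 9949/8 - 1/25*(-34) = 9949/8 + 34/25 = 248997/200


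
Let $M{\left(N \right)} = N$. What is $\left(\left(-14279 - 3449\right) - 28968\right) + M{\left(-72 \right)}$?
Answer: $-46768$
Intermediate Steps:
$\left(\left(-14279 - 3449\right) - 28968\right) + M{\left(-72 \right)} = \left(\left(-14279 - 3449\right) - 28968\right) - 72 = \left(-17728 - 28968\right) - 72 = -46696 - 72 = -46768$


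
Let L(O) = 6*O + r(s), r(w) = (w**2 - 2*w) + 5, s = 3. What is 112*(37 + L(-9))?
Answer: -1008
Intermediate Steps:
r(w) = 5 + w**2 - 2*w
L(O) = 8 + 6*O (L(O) = 6*O + (5 + 3**2 - 2*3) = 6*O + (5 + 9 - 6) = 6*O + 8 = 8 + 6*O)
112*(37 + L(-9)) = 112*(37 + (8 + 6*(-9))) = 112*(37 + (8 - 54)) = 112*(37 - 46) = 112*(-9) = -1008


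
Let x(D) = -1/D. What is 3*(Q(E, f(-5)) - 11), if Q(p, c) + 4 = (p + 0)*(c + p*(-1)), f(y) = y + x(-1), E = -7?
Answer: -108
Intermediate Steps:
f(y) = 1 + y (f(y) = y - 1/(-1) = y - 1*(-1) = y + 1 = 1 + y)
Q(p, c) = -4 + p*(c - p) (Q(p, c) = -4 + (p + 0)*(c + p*(-1)) = -4 + p*(c - p))
3*(Q(E, f(-5)) - 11) = 3*((-4 - 1*(-7)² + (1 - 5)*(-7)) - 11) = 3*((-4 - 1*49 - 4*(-7)) - 11) = 3*((-4 - 49 + 28) - 11) = 3*(-25 - 11) = 3*(-36) = -108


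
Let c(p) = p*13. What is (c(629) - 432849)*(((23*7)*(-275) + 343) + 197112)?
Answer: -65051256960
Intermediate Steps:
c(p) = 13*p
(c(629) - 432849)*(((23*7)*(-275) + 343) + 197112) = (13*629 - 432849)*(((23*7)*(-275) + 343) + 197112) = (8177 - 432849)*((161*(-275) + 343) + 197112) = -424672*((-44275 + 343) + 197112) = -424672*(-43932 + 197112) = -424672*153180 = -65051256960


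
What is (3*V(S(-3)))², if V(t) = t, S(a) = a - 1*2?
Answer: 225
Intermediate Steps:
S(a) = -2 + a (S(a) = a - 2 = -2 + a)
(3*V(S(-3)))² = (3*(-2 - 3))² = (3*(-5))² = (-15)² = 225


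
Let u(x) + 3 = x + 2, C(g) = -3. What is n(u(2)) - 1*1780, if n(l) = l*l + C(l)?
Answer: -1782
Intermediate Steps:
u(x) = -1 + x (u(x) = -3 + (x + 2) = -3 + (2 + x) = -1 + x)
n(l) = -3 + l**2 (n(l) = l*l - 3 = l**2 - 3 = -3 + l**2)
n(u(2)) - 1*1780 = (-3 + (-1 + 2)**2) - 1*1780 = (-3 + 1**2) - 1780 = (-3 + 1) - 1780 = -2 - 1780 = -1782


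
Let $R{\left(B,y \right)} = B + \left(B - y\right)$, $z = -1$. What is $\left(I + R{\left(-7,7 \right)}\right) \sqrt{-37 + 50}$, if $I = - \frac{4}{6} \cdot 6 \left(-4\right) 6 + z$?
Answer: $74 \sqrt{13} \approx 266.81$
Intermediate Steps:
$R{\left(B,y \right)} = - y + 2 B$
$I = 95$ ($I = - \frac{4}{6} \cdot 6 \left(-4\right) 6 - 1 = \left(-4\right) \frac{1}{6} \left(\left(-24\right) 6\right) - 1 = \left(- \frac{2}{3}\right) \left(-144\right) - 1 = 96 - 1 = 95$)
$\left(I + R{\left(-7,7 \right)}\right) \sqrt{-37 + 50} = \left(95 + \left(\left(-1\right) 7 + 2 \left(-7\right)\right)\right) \sqrt{-37 + 50} = \left(95 - 21\right) \sqrt{13} = 74 \sqrt{13}$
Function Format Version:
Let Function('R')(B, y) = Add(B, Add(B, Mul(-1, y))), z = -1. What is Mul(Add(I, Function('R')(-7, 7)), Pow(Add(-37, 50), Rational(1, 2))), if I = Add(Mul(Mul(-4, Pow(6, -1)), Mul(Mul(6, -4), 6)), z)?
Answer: Mul(74, Pow(13, Rational(1, 2))) ≈ 266.81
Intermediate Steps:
Function('R')(B, y) = Add(Mul(-1, y), Mul(2, B))
I = 95 (I = Add(Mul(Mul(-4, Pow(6, -1)), Mul(Mul(6, -4), 6)), -1) = Add(Mul(Mul(-4, Rational(1, 6)), Mul(-24, 6)), -1) = Add(Mul(Rational(-2, 3), -144), -1) = Add(96, -1) = 95)
Mul(Add(I, Function('R')(-7, 7)), Pow(Add(-37, 50), Rational(1, 2))) = Mul(Add(95, Add(Mul(-1, 7), Mul(2, -7))), Pow(Add(-37, 50), Rational(1, 2))) = Mul(Add(95, Add(-7, -14)), Pow(13, Rational(1, 2))) = Mul(Add(95, -21), Pow(13, Rational(1, 2))) = Mul(74, Pow(13, Rational(1, 2)))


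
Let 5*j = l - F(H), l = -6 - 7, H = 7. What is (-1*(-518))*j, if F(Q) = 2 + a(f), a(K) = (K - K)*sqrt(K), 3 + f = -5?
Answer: -1554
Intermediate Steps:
f = -8 (f = -3 - 5 = -8)
a(K) = 0 (a(K) = 0*sqrt(K) = 0)
F(Q) = 2 (F(Q) = 2 + 0 = 2)
l = -13
j = -3 (j = (-13 - 1*2)/5 = (-13 - 2)/5 = (1/5)*(-15) = -3)
(-1*(-518))*j = -1*(-518)*(-3) = 518*(-3) = -1554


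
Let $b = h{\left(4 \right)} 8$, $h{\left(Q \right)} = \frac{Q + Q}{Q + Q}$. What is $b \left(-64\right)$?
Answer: $-512$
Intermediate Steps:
$h{\left(Q \right)} = 1$ ($h{\left(Q \right)} = \frac{2 Q}{2 Q} = 2 Q \frac{1}{2 Q} = 1$)
$b = 8$ ($b = 1 \cdot 8 = 8$)
$b \left(-64\right) = 8 \left(-64\right) = -512$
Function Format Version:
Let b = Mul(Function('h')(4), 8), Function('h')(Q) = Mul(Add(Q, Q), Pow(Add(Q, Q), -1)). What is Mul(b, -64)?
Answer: -512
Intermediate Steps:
Function('h')(Q) = 1 (Function('h')(Q) = Mul(Mul(2, Q), Pow(Mul(2, Q), -1)) = Mul(Mul(2, Q), Mul(Rational(1, 2), Pow(Q, -1))) = 1)
b = 8 (b = Mul(1, 8) = 8)
Mul(b, -64) = Mul(8, -64) = -512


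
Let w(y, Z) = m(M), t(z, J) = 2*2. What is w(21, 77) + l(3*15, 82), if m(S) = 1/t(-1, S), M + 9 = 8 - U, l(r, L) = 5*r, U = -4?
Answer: 901/4 ≈ 225.25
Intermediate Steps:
t(z, J) = 4
M = 3 (M = -9 + (8 - 1*(-4)) = -9 + (8 + 4) = -9 + 12 = 3)
m(S) = ¼ (m(S) = 1/4 = ¼)
w(y, Z) = ¼
w(21, 77) + l(3*15, 82) = ¼ + 5*(3*15) = ¼ + 5*45 = ¼ + 225 = 901/4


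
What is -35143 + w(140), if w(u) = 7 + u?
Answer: -34996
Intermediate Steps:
-35143 + w(140) = -35143 + (7 + 140) = -35143 + 147 = -34996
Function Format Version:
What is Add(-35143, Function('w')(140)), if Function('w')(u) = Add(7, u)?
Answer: -34996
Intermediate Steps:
Add(-35143, Function('w')(140)) = Add(-35143, Add(7, 140)) = Add(-35143, 147) = -34996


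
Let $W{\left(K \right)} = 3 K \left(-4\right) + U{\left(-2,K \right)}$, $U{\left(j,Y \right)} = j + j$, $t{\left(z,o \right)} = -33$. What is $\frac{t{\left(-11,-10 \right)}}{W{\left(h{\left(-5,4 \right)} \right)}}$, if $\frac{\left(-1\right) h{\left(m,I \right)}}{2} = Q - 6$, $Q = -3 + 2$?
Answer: $\frac{33}{172} \approx 0.19186$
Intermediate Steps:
$Q = -1$
$U{\left(j,Y \right)} = 2 j$
$h{\left(m,I \right)} = 14$ ($h{\left(m,I \right)} = - 2 \left(-1 - 6\right) = \left(-2\right) \left(-7\right) = 14$)
$W{\left(K \right)} = -4 - 12 K$ ($W{\left(K \right)} = 3 K \left(-4\right) + 2 \left(-2\right) = - 12 K - 4 = -4 - 12 K$)
$\frac{t{\left(-11,-10 \right)}}{W{\left(h{\left(-5,4 \right)} \right)}} = - \frac{33}{-4 - 168} = - \frac{33}{-172} = \left(-33\right) \left(- \frac{1}{172}\right) = \frac{33}{172}$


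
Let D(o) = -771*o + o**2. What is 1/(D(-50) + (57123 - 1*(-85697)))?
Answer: 1/183870 ≈ 5.4386e-6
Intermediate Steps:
D(o) = o**2 - 771*o
1/(D(-50) + (57123 - 1*(-85697))) = 1/(-50*(-771 - 50) + (57123 - 1*(-85697))) = 1/(-50*(-821) + (57123 + 85697)) = 1/(41050 + 142820) = 1/183870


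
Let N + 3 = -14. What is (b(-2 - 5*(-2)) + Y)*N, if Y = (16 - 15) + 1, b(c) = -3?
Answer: 17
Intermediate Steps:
N = -17 (N = -3 - 14 = -17)
Y = 2 (Y = 1 + 1 = 2)
(b(-2 - 5*(-2)) + Y)*N = (-3 + 2)*(-17) = -1*(-17) = 17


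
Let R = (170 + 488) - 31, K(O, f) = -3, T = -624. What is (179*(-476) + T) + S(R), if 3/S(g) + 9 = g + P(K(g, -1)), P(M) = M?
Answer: -17594739/205 ≈ -85828.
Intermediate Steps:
R = 627 (R = 658 - 31 = 627)
S(g) = 3/(-12 + g) (S(g) = 3/(-9 + (g - 3)) = 3/(-9 + (-3 + g)) = 3/(-12 + g))
(179*(-476) + T) + S(R) = (179*(-476) - 624) + 3/(-12 + 627) = (-85204 - 624) + 3/615 = -85828 + 3*(1/615) = -85828 + 1/205 = -17594739/205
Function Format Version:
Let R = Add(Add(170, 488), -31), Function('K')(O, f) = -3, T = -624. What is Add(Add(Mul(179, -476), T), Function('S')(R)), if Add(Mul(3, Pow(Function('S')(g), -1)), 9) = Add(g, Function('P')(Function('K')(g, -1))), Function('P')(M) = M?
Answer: Rational(-17594739, 205) ≈ -85828.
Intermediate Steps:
R = 627 (R = Add(658, -31) = 627)
Function('S')(g) = Mul(3, Pow(Add(-12, g), -1)) (Function('S')(g) = Mul(3, Pow(Add(-9, Add(g, -3)), -1)) = Mul(3, Pow(Add(-9, Add(-3, g)), -1)) = Mul(3, Pow(Add(-12, g), -1)))
Add(Add(Mul(179, -476), T), Function('S')(R)) = Add(Add(Mul(179, -476), -624), Mul(3, Pow(Add(-12, 627), -1))) = Add(Add(-85204, -624), Mul(3, Pow(615, -1))) = Add(-85828, Mul(3, Rational(1, 615))) = Add(-85828, Rational(1, 205)) = Rational(-17594739, 205)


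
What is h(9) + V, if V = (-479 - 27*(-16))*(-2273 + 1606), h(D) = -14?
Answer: 31335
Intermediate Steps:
V = 31349 (V = (-479 + 432)*(-667) = -47*(-667) = 31349)
h(9) + V = -14 + 31349 = 31335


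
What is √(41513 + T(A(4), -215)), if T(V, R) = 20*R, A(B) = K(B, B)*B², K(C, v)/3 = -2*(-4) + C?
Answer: √37213 ≈ 192.91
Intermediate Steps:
K(C, v) = 24 + 3*C (K(C, v) = 3*(-2*(-4) + C) = 3*(8 + C) = 24 + 3*C)
A(B) = B²*(24 + 3*B) (A(B) = (24 + 3*B)*B² = B²*(24 + 3*B))
√(41513 + T(A(4), -215)) = √(41513 + 20*(-215)) = √(41513 - 4300) = √37213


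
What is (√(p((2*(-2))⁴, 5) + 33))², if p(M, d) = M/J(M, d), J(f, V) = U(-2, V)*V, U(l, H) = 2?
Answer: 293/5 ≈ 58.600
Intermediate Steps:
J(f, V) = 2*V
p(M, d) = M/(2*d) (p(M, d) = M/((2*d)) = M*(1/(2*d)) = M/(2*d))
(√(p((2*(-2))⁴, 5) + 33))² = (√((½)*(2*(-2))⁴/5 + 33))² = (√((½)*(-4)⁴*(⅕) + 33))² = (√((½)*256*(⅕) + 33))² = (√(128/5 + 33))² = (√(293/5))² = (√1465/5)² = 293/5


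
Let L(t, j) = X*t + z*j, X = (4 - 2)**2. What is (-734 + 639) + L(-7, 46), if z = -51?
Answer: -2469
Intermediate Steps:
X = 4 (X = 2**2 = 4)
L(t, j) = -51*j + 4*t (L(t, j) = 4*t - 51*j = -51*j + 4*t)
(-734 + 639) + L(-7, 46) = (-734 + 639) + (-51*46 + 4*(-7)) = -95 + (-2346 - 28) = -95 - 2374 = -2469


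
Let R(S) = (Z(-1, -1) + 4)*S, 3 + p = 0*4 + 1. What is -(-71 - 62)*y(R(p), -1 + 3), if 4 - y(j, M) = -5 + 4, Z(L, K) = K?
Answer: 665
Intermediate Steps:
p = -2 (p = -3 + (0*4 + 1) = -3 + (0 + 1) = -3 + 1 = -2)
R(S) = 3*S (R(S) = (-1 + 4)*S = 3*S)
y(j, M) = 5 (y(j, M) = 4 - (-5 + 4) = 4 - 1*(-1) = 4 + 1 = 5)
-(-71 - 62)*y(R(p), -1 + 3) = -(-71 - 62)*5 = -(-133)*5 = -1*(-665) = 665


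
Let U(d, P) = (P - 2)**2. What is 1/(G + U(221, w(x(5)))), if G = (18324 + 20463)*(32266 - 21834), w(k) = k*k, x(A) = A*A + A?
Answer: 1/405432388 ≈ 2.4665e-9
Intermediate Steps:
x(A) = A + A**2 (x(A) = A**2 + A = A + A**2)
w(k) = k**2
U(d, P) = (-2 + P)**2
G = 404625984 (G = 38787*10432 = 404625984)
1/(G + U(221, w(x(5)))) = 1/(404625984 + (-2 + (5*(1 + 5))**2)**2) = 1/(404625984 + (-2 + (5*6)**2)**2) = 1/(404625984 + (-2 + 30**2)**2) = 1/(404625984 + (-2 + 900)**2) = 1/(404625984 + 898**2) = 1/(404625984 + 806404) = 1/405432388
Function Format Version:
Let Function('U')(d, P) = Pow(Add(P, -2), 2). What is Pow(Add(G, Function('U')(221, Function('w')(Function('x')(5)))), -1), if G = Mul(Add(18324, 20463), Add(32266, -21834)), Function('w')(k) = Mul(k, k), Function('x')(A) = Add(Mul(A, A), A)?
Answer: Rational(1, 405432388) ≈ 2.4665e-9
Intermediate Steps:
Function('x')(A) = Add(A, Pow(A, 2)) (Function('x')(A) = Add(Pow(A, 2), A) = Add(A, Pow(A, 2)))
Function('w')(k) = Pow(k, 2)
Function('U')(d, P) = Pow(Add(-2, P), 2)
G = 404625984 (G = Mul(38787, 10432) = 404625984)
Pow(Add(G, Function('U')(221, Function('w')(Function('x')(5)))), -1) = Pow(Add(404625984, Pow(Add(-2, Pow(Mul(5, Add(1, 5)), 2)), 2)), -1) = Pow(Add(404625984, Pow(Add(-2, Pow(Mul(5, 6), 2)), 2)), -1) = Pow(Add(404625984, Pow(Add(-2, Pow(30, 2)), 2)), -1) = Pow(Add(404625984, Pow(Add(-2, 900), 2)), -1) = Pow(Add(404625984, Pow(898, 2)), -1) = Pow(Add(404625984, 806404), -1) = Pow(405432388, -1) = Rational(1, 405432388)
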